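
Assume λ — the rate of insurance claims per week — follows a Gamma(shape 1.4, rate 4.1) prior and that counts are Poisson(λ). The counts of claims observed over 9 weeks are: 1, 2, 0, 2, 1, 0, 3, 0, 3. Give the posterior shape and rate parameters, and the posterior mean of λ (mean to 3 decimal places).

Posterior: Gamma(shape=13.4, rate=13.1); mean ≈ 1.023

Total count ∑xᵢ = 12 over n = 9 weeks.
Gamma is conjugate to the Poisson likelihood: posterior is Gamma(shape = 1.4+12 = 13.4, rate = 4.1+9 = 13.1).
Posterior mean = shape/rate = 13.4/13.1 = 1.023.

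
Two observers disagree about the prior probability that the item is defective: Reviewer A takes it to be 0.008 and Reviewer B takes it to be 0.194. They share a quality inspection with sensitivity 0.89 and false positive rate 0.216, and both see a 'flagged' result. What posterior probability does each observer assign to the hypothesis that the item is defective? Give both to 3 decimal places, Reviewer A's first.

Reviewer A: 0.032; Reviewer B: 0.498

P('+'|H) = 0.89, P('+'|¬H) = 0.216.
Reviewer A: numerator 0.89·0.008 = 0.0071200; evidence = 0.0071200+0.216·0.992 = 0.22139; posterior = 0.032.
Reviewer B: numerator 0.89·0.194 = 0.17266; evidence = 0.17266+0.216·0.806 = 0.34676; posterior = 0.498.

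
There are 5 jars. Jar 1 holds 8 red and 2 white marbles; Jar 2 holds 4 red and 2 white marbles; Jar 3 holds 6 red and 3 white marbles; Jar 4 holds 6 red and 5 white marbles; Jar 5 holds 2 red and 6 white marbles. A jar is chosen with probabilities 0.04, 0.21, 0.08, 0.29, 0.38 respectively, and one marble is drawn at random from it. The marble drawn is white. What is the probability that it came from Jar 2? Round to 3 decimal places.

P(white|Jar 1) = 0.2; P(white|Jar 2) = 0.3333; P(white|Jar 3) = 0.3333; P(white|Jar 4) = 0.4545; P(white|Jar 5) = 0.75.
Prior × likelihood for each source: 0.04·0.2=0.008000, 0.21·0.3333=0.07000, 0.08·0.3333=0.02667, 0.29·0.4545=0.1318, 0.38·0.75=0.2850. Summing gives P(white) = 0.52148.
P(Jar 2 | white) = 0.07000 / 0.52148 = 0.134.

Posterior probability ≈ 0.134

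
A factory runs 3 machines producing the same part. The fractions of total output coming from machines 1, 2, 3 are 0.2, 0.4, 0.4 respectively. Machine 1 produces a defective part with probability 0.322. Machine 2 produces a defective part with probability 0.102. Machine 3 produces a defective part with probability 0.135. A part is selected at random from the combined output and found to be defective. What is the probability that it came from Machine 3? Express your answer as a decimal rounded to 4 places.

Posterior probability ≈ 0.3392

Tabulate prior·likelihood by source: [1] prior 0.2, lik 0.322, product 0.06440; [2] prior 0.4, lik 0.102, product 0.04080; [3] prior 0.4, lik 0.135, product 0.05400.
Normalizing constant = 0.15920; the posterior for Machine 3 is its product over the sum, 0.05400/0.15920 = 0.3392.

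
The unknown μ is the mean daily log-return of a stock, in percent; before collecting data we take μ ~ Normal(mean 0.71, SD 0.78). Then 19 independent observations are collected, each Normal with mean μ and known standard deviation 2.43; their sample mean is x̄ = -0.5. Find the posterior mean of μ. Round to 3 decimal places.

Posterior mean ≈ -0.091

Prior precision 1/τ₀² = 1/0.78² = 1.64366; data precision n/σ² = 19/2.43² = 3.21767.
Posterior precision = 1.64366 + 3.21767 = 4.86132.
Posterior mean = (1.64366·0.71 + 3.21767·-0.5) / 4.86132 = -0.091.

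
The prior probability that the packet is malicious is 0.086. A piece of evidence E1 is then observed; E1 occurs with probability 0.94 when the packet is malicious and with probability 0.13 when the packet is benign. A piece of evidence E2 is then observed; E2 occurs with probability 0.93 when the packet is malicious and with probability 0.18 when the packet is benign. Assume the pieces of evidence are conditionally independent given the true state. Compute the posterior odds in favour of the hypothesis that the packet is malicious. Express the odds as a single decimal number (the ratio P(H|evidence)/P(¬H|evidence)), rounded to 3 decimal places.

Prior odds = 0.086/(1−0.086) = 0.094092.
Likelihood ratio for E1 = 0.94/0.13 = 7.2308.
Likelihood ratio for E2 = 0.93/0.18 = 5.1667.
Posterior odds = prior odds × LR₁ × LR₂ = 3.5152.

Posterior odds ≈ 3.515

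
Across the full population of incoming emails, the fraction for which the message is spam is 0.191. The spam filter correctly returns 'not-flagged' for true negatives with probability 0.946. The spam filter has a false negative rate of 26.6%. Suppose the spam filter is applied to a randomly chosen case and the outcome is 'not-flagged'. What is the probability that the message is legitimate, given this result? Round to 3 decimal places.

Let H be the event that the message is spam. P(H) = 0.191, so P(¬H) = 0.809. With E the 'not-flagged' result, P(E|H) = 0.266 and P(E|¬H) = 0.946.
P(E) = 0.266·0.191 + 0.946·0.809 = 0.050806 + 0.76531 = 0.81612.
By Bayes' theorem, P(H|E) = 0.050806 / 0.81612 = 0.062. Hence P(¬H|E) = 1 − 0.062 = 0.938.

P(¬H | E) ≈ 0.938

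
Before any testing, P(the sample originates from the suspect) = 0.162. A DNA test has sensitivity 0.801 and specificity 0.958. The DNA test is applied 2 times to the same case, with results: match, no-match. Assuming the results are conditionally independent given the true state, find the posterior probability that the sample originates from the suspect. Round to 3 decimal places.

With H the event that the sample originates from the suspect, the joint likelihood of the observed sequence is P(data|H) = 0.801·0.199 = 0.15940 and P(data|¬H) = 0.042·0.958 = 0.040236.
Bayes: P(H|data) = 0.162·0.15940 / (0.162·0.15940 + 0.838·0.040236) = 0.025823/0.059540 = 0.4337.

Posterior P(H) ≈ 0.434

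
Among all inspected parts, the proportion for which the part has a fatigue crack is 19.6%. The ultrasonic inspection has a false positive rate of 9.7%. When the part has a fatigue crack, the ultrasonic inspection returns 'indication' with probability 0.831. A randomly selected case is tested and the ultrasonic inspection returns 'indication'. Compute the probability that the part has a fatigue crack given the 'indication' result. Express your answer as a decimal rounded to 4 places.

Let H be the event that the part has a fatigue crack. P(H) = 0.196, so P(¬H) = 0.804. With E the 'indication' result, P(E|H) = 0.831 and P(E|¬H) = 0.097.
P(E) = 0.831·0.196 + 0.097·0.804 = 0.16288 + 0.077988 = 0.24086.
By Bayes' theorem, P(H|E) = 0.16288 / 0.24086 = 0.6762.

P(H | E) ≈ 0.6762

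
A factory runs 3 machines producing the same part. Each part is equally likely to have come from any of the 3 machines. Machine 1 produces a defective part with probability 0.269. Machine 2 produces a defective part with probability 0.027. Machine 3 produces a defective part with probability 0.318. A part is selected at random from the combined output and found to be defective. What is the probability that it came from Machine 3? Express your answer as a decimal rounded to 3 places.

Posterior probability ≈ 0.518

P(defective|M1) = 0.269; P(defective|M2) = 0.027; P(defective|M3) = 0.318.
Prior × likelihood for each source: 0.333333·0.269=0.08967, 0.333333·0.027=0.009000, 0.333333·0.318=0.1060. Summing gives P(defective) = 0.20467.
P(Machine 3 | defective) = 0.1060 / 0.20467 = 0.518.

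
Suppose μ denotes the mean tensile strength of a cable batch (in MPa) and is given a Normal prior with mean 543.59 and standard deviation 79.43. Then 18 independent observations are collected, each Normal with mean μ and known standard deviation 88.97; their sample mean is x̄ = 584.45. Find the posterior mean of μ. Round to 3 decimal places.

Posterior mean ≈ 581.788

With known σ, the Normal prior is conjugate. Weight on the data is w = (n/σ²)/(n/σ² + 1/τ₀²) = 0.00227397/(0.00227397+0.00015850) = 0.93484.
Posterior mean = w·x̄ + (1−w)·μ₀ = 0.93484·584.45 + 0.065160·543.59 = 581.788.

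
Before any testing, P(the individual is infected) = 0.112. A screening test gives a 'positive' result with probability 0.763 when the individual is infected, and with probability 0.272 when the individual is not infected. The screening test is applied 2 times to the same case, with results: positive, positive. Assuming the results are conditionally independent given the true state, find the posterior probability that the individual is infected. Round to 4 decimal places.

With H the event that the individual is infected, the joint likelihood of the observed sequence is P(data|H) = 0.763·0.763 = 0.58217 and P(data|¬H) = 0.272·0.272 = 0.073984.
Bayes: P(H|data) = 0.112·0.58217 / (0.112·0.58217 + 0.888·0.073984) = 0.065203/0.13090 = 0.4981.

Posterior P(H) ≈ 0.4981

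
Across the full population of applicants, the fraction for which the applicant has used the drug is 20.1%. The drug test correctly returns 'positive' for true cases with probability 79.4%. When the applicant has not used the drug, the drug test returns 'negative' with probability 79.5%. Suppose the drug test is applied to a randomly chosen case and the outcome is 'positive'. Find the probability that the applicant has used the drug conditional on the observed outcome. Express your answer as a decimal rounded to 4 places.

P(H | E) ≈ 0.4935

Write H for 'the applicant has used the drug'. Prior odds H:¬H = 0.201/0.799 = 0.25156. For the 'positive' outcome, the likelihood ratio is 0.794/0.205 = 3.8732.
Posterior odds = 0.25156 × 3.8732 = 0.97435, so P(H|E) = 0.97435/(1+0.97435) = 0.4935.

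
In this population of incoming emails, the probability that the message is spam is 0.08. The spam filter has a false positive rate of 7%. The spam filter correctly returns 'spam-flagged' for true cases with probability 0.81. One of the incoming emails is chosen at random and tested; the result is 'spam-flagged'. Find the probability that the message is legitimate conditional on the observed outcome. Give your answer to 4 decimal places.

P(¬H | E) ≈ 0.4985

Let H be the event that the message is spam. P(H) = 0.08, so P(¬H) = 0.92. With E the 'spam-flagged' result, P(E|H) = 0.81 and P(E|¬H) = 0.07.
P(E) = 0.81·0.08 + 0.07·0.92 = 0.064800 + 0.064400 = 0.12920.
By Bayes' theorem, P(H|E) = 0.064800 / 0.12920 = 0.5015. Hence P(¬H|E) = 1 − 0.5015 = 0.4985.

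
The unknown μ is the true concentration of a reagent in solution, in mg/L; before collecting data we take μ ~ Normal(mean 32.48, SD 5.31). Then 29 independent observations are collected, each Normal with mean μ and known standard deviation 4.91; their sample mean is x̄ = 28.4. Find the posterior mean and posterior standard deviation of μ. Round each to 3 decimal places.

Prior precision 1/τ₀² = 1/5.31² = 0.0354659; data precision n/σ² = 29/4.91² = 1.20292.
Posterior precision = 0.0354659 + 1.20292 = 1.23838, giving posterior SD = 1/√1.23838 = 0.899.
Posterior mean = (0.0354659·32.48 + 1.20292·28.4) / 1.23838 = 28.517.

Posterior mean ≈ 28.517; posterior SD ≈ 0.899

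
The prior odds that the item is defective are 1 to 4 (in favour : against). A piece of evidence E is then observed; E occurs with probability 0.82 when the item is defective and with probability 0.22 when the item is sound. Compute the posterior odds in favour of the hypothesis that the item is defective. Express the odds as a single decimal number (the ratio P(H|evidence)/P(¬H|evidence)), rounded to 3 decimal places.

Prior odds = 1/4 = 0.25000.
Likelihood ratio for E = 0.82/0.22 = 3.7273.
Posterior odds = prior odds × LR = 0.93182.

Posterior odds ≈ 0.932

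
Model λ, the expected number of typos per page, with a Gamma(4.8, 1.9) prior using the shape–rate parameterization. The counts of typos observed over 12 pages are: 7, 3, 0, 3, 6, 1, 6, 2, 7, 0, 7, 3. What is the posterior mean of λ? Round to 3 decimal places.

Posterior mean ≈ 3.583

Total count ∑xᵢ = 45 over n = 12 pages.
Gamma is conjugate to the Poisson likelihood: posterior is Gamma(shape = 4.8+45 = 49.8, rate = 1.9+12 = 13.9).
E[λ | data] = 49.8/13.9 = 3.583.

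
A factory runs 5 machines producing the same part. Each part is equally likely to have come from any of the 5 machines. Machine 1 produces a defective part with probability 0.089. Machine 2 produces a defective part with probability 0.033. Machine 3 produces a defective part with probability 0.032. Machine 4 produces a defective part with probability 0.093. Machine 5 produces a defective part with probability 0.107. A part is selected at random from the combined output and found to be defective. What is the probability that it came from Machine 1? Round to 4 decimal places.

Tabulate prior·likelihood by source: [1] prior 0.2, lik 0.089, product 0.01780; [2] prior 0.2, lik 0.033, product 0.006600; [3] prior 0.2, lik 0.032, product 0.006400; [4] prior 0.2, lik 0.093, product 0.01860; [5] prior 0.2, lik 0.107, product 0.02140.
Normalizing constant = 0.070800; the posterior for Machine 1 is its product over the sum, 0.01780/0.070800 = 0.2514.

Posterior probability ≈ 0.2514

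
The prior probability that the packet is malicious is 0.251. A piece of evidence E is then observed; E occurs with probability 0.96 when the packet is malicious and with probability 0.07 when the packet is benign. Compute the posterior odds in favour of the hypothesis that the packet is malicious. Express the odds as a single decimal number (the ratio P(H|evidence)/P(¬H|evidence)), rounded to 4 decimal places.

Prior odds = 0.251/(1−0.251) = 0.33511. In log-odds, ln(0.33511) = -1.0933.
Add log likelihood ratio: ln(13.714) = 2.6184.
Posterior log-odds = 1.5252, so posterior odds = exp(1.5252) = 4.5958.

Posterior odds ≈ 4.5958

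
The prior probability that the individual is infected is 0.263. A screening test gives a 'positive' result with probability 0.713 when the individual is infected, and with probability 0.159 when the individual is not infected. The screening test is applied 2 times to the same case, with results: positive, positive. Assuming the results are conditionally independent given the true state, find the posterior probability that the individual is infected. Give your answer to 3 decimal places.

With H the event that the individual is infected, the joint likelihood of the observed sequence is P(data|H) = 0.713·0.713 = 0.50837 and P(data|¬H) = 0.159·0.159 = 0.025281.
Bayes: P(H|data) = 0.263·0.50837 / (0.263·0.50837 + 0.737·0.025281) = 0.13370/0.15233 = 0.8777.

Posterior P(H) ≈ 0.878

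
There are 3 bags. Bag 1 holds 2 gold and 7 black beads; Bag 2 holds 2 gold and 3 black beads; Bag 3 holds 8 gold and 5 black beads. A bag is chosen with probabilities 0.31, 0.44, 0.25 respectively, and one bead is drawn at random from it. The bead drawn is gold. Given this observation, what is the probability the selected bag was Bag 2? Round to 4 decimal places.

Tabulate prior·likelihood by source: [1] prior 0.31, lik 0.2222, product 0.06889; [2] prior 0.44, lik 0.4, product 0.1760; [3] prior 0.25, lik 0.6154, product 0.1538.
Normalizing constant = 0.39874; the posterior for Bag 2 is its product over the sum, 0.1760/0.39874 = 0.4414.

Posterior probability ≈ 0.4414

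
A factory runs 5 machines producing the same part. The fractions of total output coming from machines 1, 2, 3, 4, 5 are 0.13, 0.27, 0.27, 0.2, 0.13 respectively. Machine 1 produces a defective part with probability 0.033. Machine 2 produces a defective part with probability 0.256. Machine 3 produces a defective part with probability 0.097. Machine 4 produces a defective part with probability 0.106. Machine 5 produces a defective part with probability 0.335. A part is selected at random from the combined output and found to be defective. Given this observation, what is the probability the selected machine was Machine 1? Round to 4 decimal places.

Posterior probability ≈ 0.0261

Tabulate prior·likelihood by source: [1] prior 0.13, lik 0.033, product 0.004290; [2] prior 0.27, lik 0.256, product 0.06912; [3] prior 0.27, lik 0.097, product 0.02619; [4] prior 0.2, lik 0.106, product 0.02120; [5] prior 0.13, lik 0.335, product 0.04355.
Normalizing constant = 0.16435; the posterior for Machine 1 is its product over the sum, 0.004290/0.16435 = 0.0261.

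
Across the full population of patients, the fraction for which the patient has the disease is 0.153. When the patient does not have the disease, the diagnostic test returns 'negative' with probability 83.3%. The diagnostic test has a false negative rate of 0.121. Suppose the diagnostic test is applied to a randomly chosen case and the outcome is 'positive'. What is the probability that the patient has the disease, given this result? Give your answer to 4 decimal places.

P(H | E) ≈ 0.4874

Write H for 'the patient has the disease'. Prior odds H:¬H = 0.153/0.847 = 0.18064. For the 'positive' outcome, the likelihood ratio is 0.879/0.167 = 5.2635.
Posterior odds = 0.18064 × 5.2635 = 0.95078, so P(H|E) = 0.95078/(1+0.95078) = 0.4874.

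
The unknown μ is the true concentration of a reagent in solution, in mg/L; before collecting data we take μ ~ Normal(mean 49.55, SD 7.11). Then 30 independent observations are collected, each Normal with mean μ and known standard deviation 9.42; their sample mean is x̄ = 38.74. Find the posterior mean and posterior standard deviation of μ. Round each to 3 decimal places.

Prior precision 1/τ₀² = 1/7.11² = 0.0197816; data precision n/σ² = 30/9.42² = 0.338080.
Posterior precision = 0.0197816 + 0.338080 = 0.357862, giving posterior SD = 1/√0.357862 = 1.672.
Posterior mean = (0.0197816·49.55 + 0.338080·38.74) / 0.357862 = 39.338.

Posterior mean ≈ 39.338; posterior SD ≈ 1.672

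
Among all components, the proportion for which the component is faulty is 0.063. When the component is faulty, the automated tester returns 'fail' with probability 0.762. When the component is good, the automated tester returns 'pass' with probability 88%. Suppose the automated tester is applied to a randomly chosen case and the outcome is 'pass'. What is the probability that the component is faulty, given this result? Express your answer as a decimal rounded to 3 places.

Let H be the event that the component is faulty. P(H) = 0.063, so P(¬H) = 0.937. With E the 'pass' result, P(E|H) = 0.238 and P(E|¬H) = 0.88.
P(E) = 0.238·0.063 + 0.88·0.937 = 0.014994 + 0.82456 = 0.83955.
By Bayes' theorem, P(H|E) = 0.014994 / 0.83955 = 0.018.

P(H | E) ≈ 0.018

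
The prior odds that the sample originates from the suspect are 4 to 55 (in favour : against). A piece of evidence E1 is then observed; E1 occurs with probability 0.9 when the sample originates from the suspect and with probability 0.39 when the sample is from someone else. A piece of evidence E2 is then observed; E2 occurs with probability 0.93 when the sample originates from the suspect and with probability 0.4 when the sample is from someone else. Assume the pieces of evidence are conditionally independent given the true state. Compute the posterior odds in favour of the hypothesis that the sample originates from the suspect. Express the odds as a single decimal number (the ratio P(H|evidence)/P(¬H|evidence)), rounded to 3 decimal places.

Posterior odds ≈ 0.390

Prior odds = 4/55 = 0.072727. In log-odds, ln(0.072727) = -2.6210.
Add log likelihood ratios: ln(2.3077) + ln(2.3250) = 1.6800.
Posterior log-odds = -0.94107, so posterior odds = exp(-0.94107) = 0.39021.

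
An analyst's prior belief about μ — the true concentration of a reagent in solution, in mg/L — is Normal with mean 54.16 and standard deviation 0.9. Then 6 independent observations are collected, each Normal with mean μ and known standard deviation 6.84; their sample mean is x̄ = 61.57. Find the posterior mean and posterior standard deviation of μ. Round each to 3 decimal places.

Prior precision 1/τ₀² = 1/0.9² = 1.23457; data precision n/σ² = 6/6.84² = 0.128245.
Posterior precision = 1.23457 + 0.128245 = 1.36281, giving posterior SD = 1/√1.36281 = 0.857.
Posterior mean = (1.23457·54.16 + 0.128245·61.57) / 1.36281 = 54.857.

Posterior mean ≈ 54.857; posterior SD ≈ 0.857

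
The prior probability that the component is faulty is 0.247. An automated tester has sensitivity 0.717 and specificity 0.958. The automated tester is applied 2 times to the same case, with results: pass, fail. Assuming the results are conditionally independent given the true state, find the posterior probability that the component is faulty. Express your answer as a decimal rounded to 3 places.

Posterior P(H) ≈ 0.623

Let H be the event that the component is faulty; start with P(H) = 0.247. P('fail'|H) = 0.717, P('fail'|¬H) = 0.042.
Update on result 1 ('pass'): P(H) ← 0.283·0.2470 / (0.283·0.2470 + 0.958·0.7530) = 0.069901/0.79127 = 0.0883.
Update on result 2 ('fail'): P(H) ← 0.717·0.0883 / (0.717·0.0883 + 0.042·0.9117) = 0.063340/0.10163 = 0.6232.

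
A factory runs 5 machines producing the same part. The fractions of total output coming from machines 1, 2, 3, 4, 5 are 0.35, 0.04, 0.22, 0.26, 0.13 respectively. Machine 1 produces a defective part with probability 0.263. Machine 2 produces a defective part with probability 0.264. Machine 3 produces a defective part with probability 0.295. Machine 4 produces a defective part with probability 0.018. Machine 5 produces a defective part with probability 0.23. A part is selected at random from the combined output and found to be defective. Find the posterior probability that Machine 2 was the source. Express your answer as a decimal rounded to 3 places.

Tabulate prior·likelihood by source: [1] prior 0.35, lik 0.263, product 0.09205; [2] prior 0.04, lik 0.264, product 0.01056; [3] prior 0.22, lik 0.295, product 0.06490; [4] prior 0.26, lik 0.018, product 0.004680; [5] prior 0.13, lik 0.23, product 0.02990.
Normalizing constant = 0.20209; the posterior for Machine 2 is its product over the sum, 0.01056/0.20209 = 0.052.

Posterior probability ≈ 0.052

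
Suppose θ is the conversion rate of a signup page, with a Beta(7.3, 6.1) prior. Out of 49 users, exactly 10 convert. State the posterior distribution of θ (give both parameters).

The binomial likelihood is conjugate to the Beta prior: with 10 successes and 39 failures, the posterior is Beta(7.3+10, 6.1+39) = Beta(17.3, 45.1).

Posterior: Beta(17.3, 45.1)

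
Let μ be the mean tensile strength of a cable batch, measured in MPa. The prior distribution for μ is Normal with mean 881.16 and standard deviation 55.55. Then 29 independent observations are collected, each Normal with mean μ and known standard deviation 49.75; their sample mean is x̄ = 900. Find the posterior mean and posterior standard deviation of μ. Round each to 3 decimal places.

Posterior mean ≈ 899.493; posterior SD ≈ 9.113

With known σ, the Normal prior is conjugate. Weight on the data is w = (n/σ²)/(n/σ² + 1/τ₀²) = 0.0117169/(0.0117169+0.00032406) = 0.97309.
Posterior mean = w·x̄ + (1−w)·μ₀ = 0.97309·900 + 0.026914·881.16 = 899.493. Posterior variance = 1/(0.0117169+0.00032406) = 83.0500, so SD = 9.113.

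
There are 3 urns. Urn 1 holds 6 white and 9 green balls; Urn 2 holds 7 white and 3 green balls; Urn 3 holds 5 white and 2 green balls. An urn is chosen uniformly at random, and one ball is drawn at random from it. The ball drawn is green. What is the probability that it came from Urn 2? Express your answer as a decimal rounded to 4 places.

Posterior probability ≈ 0.2530

P(green|Urn 1) = 0.6; P(green|Urn 2) = 0.3; P(green|Urn 3) = 0.2857.
Prior × likelihood for each source: 0.333333·0.6=0.2000, 0.333333·0.3=0.1000, 0.333333·0.2857=0.09524. Summing gives P(green) = 0.39524.
P(Urn 2 | green) = 0.1000 / 0.39524 = 0.2530.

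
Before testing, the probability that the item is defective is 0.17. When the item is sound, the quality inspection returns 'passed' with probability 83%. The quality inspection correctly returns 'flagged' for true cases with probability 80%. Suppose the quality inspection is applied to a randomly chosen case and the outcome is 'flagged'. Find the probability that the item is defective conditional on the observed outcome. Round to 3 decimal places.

Write H for 'the item is defective'. Prior odds H:¬H = 0.17/0.83 = 0.20482. For the 'flagged' outcome, the likelihood ratio is 0.8/0.17 = 4.7059.
Posterior odds = 0.20482 × 4.7059 = 0.96386, so P(H|E) = 0.96386/(1+0.96386) = 0.491.

P(H | E) ≈ 0.491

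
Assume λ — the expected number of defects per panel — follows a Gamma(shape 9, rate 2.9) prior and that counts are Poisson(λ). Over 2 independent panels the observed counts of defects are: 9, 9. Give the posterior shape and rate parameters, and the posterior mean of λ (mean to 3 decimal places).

Posterior: Gamma(shape=27, rate=4.9); mean ≈ 5.510

The Poisson likelihood adds the total count to the shape and the number of exposure periods to the rate. Here ∑xᵢ = 18 and n = 2, so shape 9→27 and rate 2.9→4.9.
Posterior mean = shape/rate = 27/4.9 = 5.510.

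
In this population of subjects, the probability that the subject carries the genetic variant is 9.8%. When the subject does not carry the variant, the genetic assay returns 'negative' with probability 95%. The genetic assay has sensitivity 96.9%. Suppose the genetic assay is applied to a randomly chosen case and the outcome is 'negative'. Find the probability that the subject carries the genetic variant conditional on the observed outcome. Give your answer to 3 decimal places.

Write H for 'the subject carries the genetic variant'. Prior odds H:¬H = 0.098/0.902 = 0.10865. For the 'negative' outcome, the likelihood ratio is 0.031/0.95 = 0.032632.
Posterior odds = 0.10865 × 0.032632 = 0.0035453, so P(H|E) = 0.0035453/(1+0.0035453) = 0.004.

P(H | E) ≈ 0.004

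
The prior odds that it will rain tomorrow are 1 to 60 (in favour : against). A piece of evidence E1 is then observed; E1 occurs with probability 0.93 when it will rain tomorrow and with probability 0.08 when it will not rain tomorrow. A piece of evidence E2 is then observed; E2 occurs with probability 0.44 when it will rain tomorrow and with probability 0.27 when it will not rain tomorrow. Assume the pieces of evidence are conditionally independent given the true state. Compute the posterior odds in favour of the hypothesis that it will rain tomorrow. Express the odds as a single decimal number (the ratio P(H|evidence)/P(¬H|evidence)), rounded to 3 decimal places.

Posterior odds ≈ 0.316

Prior odds = 1/60 = 0.016667.
Likelihood ratio for E1 = 0.93/0.08 = 11.625.
Likelihood ratio for E2 = 0.44/0.27 = 1.6296.
Posterior odds = prior odds × LR₁ × LR₂ = 0.31574.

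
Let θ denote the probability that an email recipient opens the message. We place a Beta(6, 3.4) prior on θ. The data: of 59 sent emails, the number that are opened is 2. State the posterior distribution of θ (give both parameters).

Posterior: Beta(8, 60.4)

The binomial likelihood is conjugate to the Beta prior: with 2 successes and 57 failures, the posterior is Beta(6+2, 3.4+57) = Beta(8, 60.4).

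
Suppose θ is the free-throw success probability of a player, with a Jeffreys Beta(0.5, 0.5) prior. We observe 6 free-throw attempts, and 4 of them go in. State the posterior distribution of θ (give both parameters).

Posterior: Beta(4.5, 2.5)

The binomial likelihood is conjugate to the Beta prior: with 4 successes and 2 failures, the posterior is Beta(0.5+4, 0.5+2) = Beta(4.5, 2.5).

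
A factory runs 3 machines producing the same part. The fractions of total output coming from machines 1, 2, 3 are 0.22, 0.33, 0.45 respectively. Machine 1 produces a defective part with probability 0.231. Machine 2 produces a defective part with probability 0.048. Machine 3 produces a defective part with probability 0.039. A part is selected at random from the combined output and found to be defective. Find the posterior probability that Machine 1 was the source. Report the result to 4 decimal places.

Posterior probability ≈ 0.6035

Tabulate prior·likelihood by source: [1] prior 0.22, lik 0.231, product 0.05082; [2] prior 0.33, lik 0.048, product 0.01584; [3] prior 0.45, lik 0.039, product 0.01755.
Normalizing constant = 0.084210; the posterior for Machine 1 is its product over the sum, 0.05082/0.084210 = 0.6035.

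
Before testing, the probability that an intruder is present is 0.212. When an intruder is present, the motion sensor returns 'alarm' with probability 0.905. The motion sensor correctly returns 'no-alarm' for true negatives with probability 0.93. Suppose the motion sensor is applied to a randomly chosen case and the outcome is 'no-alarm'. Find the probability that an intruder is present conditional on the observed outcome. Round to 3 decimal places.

P(H | E) ≈ 0.027

Write H for 'an intruder is present'. Prior odds H:¬H = 0.212/0.788 = 0.26904. For the 'no-alarm' outcome, the likelihood ratio is 0.095/0.93 = 0.10215.
Posterior odds = 0.26904 × 0.10215 = 0.027482, so P(H|E) = 0.027482/(1+0.027482) = 0.027.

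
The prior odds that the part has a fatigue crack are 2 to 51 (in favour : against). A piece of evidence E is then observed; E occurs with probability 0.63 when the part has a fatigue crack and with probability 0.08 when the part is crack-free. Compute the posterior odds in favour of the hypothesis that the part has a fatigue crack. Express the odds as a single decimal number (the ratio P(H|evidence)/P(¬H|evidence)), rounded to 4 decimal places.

Posterior odds ≈ 0.3088

Prior odds = 2/51 = 0.039216.
Likelihood ratio for E = 0.63/0.08 = 7.8750.
Posterior odds = prior odds × LR = 0.30882.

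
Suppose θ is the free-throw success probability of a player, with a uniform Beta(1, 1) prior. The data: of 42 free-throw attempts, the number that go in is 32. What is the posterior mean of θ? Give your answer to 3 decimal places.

The binomial likelihood is conjugate to the Beta prior: with 32 successes and 10 failures, the posterior is Beta(1+32, 1+10) = Beta(33, 11).
E[θ | data] = 33/(33+11) = 0.750.

Posterior mean ≈ 0.750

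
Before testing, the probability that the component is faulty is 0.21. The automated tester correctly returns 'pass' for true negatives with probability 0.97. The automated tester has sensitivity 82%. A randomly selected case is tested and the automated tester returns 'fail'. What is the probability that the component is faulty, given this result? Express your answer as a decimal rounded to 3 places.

P(H | E) ≈ 0.879

Let H be the event that the component is faulty. P(H) = 0.21, so P(¬H) = 0.79. With E the 'fail' result, P(E|H) = 0.82 and P(E|¬H) = 0.03.
P(E) = 0.82·0.21 + 0.03·0.79 = 0.17220 + 0.023700 = 0.19590.
By Bayes' theorem, P(H|E) = 0.17220 / 0.19590 = 0.879.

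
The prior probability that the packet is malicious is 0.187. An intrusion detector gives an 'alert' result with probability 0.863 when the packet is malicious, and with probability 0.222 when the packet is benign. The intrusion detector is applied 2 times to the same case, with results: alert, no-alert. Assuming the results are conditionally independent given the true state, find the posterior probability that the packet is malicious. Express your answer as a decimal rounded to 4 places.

Posterior P(H) ≈ 0.1360

Let H be the event that the packet is malicious; start with P(H) = 0.187. P('alert'|H) = 0.863, P('alert'|¬H) = 0.222.
Update on result 1 ('alert'): P(H) ← 0.863·0.1870 / (0.863·0.1870 + 0.222·0.8130) = 0.16138/0.34187 = 0.4721.
Update on result 2 ('no-alert'): P(H) ← 0.137·0.4721 / (0.137·0.4721 + 0.778·0.5279) = 0.064672/0.47541 = 0.1360.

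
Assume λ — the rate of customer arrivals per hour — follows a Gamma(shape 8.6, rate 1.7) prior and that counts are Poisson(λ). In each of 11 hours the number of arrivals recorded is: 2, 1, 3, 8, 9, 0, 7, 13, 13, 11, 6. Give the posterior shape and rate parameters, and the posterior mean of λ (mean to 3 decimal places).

Posterior: Gamma(shape=81.6, rate=12.7); mean ≈ 6.425

The Poisson likelihood adds the total count to the shape and the number of exposure periods to the rate. Here ∑xᵢ = 73 and n = 11, so shape 8.6→81.6 and rate 1.7→12.7.
Posterior mean = shape/rate = 81.6/12.7 = 6.425.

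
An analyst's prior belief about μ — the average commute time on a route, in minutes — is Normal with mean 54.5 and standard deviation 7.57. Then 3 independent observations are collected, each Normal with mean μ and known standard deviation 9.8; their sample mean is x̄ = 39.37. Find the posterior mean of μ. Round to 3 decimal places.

With known σ, the Normal prior is conjugate. Weight on the data is w = (n/σ²)/(n/σ² + 1/τ₀²) = 0.0312370/(0.0312370+0.0174505) = 0.64158.
Posterior mean = w·x̄ + (1−w)·μ₀ = 0.64158·39.37 + 0.35842·54.5 = 44.793.

Posterior mean ≈ 44.793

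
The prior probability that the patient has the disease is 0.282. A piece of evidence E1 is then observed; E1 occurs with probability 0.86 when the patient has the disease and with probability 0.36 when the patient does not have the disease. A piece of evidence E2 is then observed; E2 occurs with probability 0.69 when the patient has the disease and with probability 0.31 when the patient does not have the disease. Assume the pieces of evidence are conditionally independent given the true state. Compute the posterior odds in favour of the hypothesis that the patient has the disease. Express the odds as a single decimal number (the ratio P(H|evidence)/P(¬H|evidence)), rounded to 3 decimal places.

Posterior odds ≈ 2.088

Prior odds = 0.282/(1−0.282) = 0.39276. In log-odds, ln(0.39276) = -0.93456.
Add log likelihood ratios: ln(2.3889) + ln(2.2258) = 1.6709.
Posterior log-odds = 0.73639, so posterior odds = exp(0.73639) = 2.0884.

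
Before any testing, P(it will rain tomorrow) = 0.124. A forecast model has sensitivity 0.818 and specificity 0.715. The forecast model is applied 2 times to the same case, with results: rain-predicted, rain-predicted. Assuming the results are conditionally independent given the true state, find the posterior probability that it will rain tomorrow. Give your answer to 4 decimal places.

Posterior P(H) ≈ 0.5383

Let H be the event that it will rain tomorrow; start with P(H) = 0.124. P('rain-predicted'|H) = 0.818, P('rain-predicted'|¬H) = 0.285.
Update on result 1 ('rain-predicted'): P(H) ← 0.818·0.1240 / (0.818·0.1240 + 0.285·0.8760) = 0.10143/0.35109 = 0.2889.
Update on result 2 ('rain-predicted'): P(H) ← 0.818·0.2889 / (0.818·0.2889 + 0.285·0.7111) = 0.23632/0.43899 = 0.5383.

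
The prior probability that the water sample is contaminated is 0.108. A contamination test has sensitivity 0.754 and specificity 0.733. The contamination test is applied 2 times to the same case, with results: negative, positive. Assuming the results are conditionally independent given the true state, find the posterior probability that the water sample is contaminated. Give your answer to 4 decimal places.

Posterior P(H) ≈ 0.1029

Let H be the event that the water sample is contaminated; start with P(H) = 0.108. P('positive'|H) = 0.754, P('positive'|¬H) = 0.267.
Update on result 1 ('negative'): P(H) ← 0.246·0.1080 / (0.246·0.1080 + 0.733·0.8920) = 0.026568/0.68040 = 0.0390.
Update on result 2 ('positive'): P(H) ← 0.754·0.0390 / (0.754·0.0390 + 0.267·0.9610) = 0.029442/0.28602 = 0.1029.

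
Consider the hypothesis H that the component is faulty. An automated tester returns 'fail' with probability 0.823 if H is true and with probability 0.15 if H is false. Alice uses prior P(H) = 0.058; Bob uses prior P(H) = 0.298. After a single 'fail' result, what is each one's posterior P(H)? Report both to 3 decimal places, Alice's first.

Alice: 0.253; Bob: 0.700

P('+'|H) = 0.823, P('+'|¬H) = 0.15.
Alice: numerator 0.823·0.058 = 0.047734; evidence = 0.047734+0.15·0.942 = 0.18903; posterior = 0.253.
Bob: numerator 0.823·0.298 = 0.24525; evidence = 0.24525+0.15·0.702 = 0.35055; posterior = 0.700.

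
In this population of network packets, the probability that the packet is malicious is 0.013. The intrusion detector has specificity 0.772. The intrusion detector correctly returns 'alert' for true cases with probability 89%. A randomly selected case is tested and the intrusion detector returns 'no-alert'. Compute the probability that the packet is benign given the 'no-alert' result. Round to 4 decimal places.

P(¬H | E) ≈ 0.9981

Write H for 'the packet is malicious'. Prior odds H:¬H = 0.013/0.987 = 0.013171. For the 'no-alert' outcome, the likelihood ratio is 0.11/0.772 = 0.14249.
Posterior odds = 0.013171 × 0.14249 = 0.0018767, so P(H|E) = 0.0018767/(1+0.0018767) = 0.0019. Then P(¬H|E) = 1 − 0.0019 = 0.9981.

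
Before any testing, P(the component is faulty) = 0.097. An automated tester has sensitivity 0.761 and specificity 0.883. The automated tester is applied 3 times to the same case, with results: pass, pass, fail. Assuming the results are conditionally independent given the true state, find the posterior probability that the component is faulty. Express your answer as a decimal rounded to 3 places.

With H the event that the component is faulty, the joint likelihood of the observed sequence is P(data|H) = 0.239·0.239·0.761 = 0.043469 and P(data|¬H) = 0.883·0.883·0.117 = 0.091224.
Bayes: P(H|data) = 0.097·0.043469 / (0.097·0.043469 + 0.903·0.091224) = 0.0042165/0.086591 = 0.0487.

Posterior P(H) ≈ 0.049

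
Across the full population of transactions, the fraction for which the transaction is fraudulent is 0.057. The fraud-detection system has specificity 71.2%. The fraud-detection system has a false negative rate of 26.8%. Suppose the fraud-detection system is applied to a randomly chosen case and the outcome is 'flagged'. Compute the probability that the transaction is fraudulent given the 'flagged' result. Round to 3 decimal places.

P(H | E) ≈ 0.133

Write H for 'the transaction is fraudulent'. Prior odds H:¬H = 0.057/0.943 = 0.060445. For the 'flagged' outcome, the likelihood ratio is 0.732/0.288 = 2.5417.
Posterior odds = 0.060445 × 2.5417 = 0.15363, so P(H|E) = 0.15363/(1+0.15363) = 0.133.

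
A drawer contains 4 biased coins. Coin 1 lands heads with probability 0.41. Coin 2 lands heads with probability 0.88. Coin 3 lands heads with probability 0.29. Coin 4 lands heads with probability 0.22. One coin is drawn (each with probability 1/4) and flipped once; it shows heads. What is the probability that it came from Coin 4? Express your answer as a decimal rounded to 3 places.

Tabulate prior·likelihood by source: [1] prior 0.25, lik 0.41, product 0.1025; [2] prior 0.25, lik 0.88, product 0.2200; [3] prior 0.25, lik 0.29, product 0.07250; [4] prior 0.25, lik 0.22, product 0.05500.
Normalizing constant = 0.45000; the posterior for Coin 4 is its product over the sum, 0.05500/0.45000 = 0.122.

Posterior probability ≈ 0.122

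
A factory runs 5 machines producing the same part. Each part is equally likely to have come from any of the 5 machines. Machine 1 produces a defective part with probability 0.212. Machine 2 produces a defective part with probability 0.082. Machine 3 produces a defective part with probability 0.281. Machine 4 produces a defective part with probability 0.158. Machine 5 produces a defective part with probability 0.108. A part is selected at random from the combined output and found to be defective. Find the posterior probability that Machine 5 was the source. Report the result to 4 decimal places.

Tabulate prior·likelihood by source: [1] prior 0.2, lik 0.212, product 0.04240; [2] prior 0.2, lik 0.082, product 0.01640; [3] prior 0.2, lik 0.281, product 0.05620; [4] prior 0.2, lik 0.158, product 0.03160; [5] prior 0.2, lik 0.108, product 0.02160.
Normalizing constant = 0.16820; the posterior for Machine 5 is its product over the sum, 0.02160/0.16820 = 0.1284.

Posterior probability ≈ 0.1284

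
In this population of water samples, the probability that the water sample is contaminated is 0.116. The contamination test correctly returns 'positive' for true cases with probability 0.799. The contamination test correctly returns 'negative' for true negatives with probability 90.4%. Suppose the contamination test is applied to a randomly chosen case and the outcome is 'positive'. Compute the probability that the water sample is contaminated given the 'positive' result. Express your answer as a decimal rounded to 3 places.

Let H be the event that the water sample is contaminated. P(H) = 0.116, so P(¬H) = 0.884. With E the 'positive' result, P(E|H) = 0.799 and P(E|¬H) = 0.096.
P(E) = 0.799·0.116 + 0.096·0.884 = 0.092684 + 0.084864 = 0.17755.
By Bayes' theorem, P(H|E) = 0.092684 / 0.17755 = 0.522.

P(H | E) ≈ 0.522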